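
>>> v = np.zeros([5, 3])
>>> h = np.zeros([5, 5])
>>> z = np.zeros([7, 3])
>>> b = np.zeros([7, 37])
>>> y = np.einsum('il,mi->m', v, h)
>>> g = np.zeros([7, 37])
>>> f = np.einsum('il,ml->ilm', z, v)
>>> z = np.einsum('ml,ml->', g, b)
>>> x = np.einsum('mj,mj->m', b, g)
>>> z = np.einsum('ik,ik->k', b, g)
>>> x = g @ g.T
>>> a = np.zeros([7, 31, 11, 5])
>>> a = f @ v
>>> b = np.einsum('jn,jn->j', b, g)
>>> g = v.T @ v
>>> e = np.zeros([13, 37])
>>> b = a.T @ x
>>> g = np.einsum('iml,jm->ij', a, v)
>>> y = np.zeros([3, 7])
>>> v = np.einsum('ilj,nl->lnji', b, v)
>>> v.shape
(3, 5, 7, 3)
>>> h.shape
(5, 5)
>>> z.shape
(37,)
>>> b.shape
(3, 3, 7)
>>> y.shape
(3, 7)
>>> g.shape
(7, 5)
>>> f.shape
(7, 3, 5)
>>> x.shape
(7, 7)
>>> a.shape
(7, 3, 3)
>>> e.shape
(13, 37)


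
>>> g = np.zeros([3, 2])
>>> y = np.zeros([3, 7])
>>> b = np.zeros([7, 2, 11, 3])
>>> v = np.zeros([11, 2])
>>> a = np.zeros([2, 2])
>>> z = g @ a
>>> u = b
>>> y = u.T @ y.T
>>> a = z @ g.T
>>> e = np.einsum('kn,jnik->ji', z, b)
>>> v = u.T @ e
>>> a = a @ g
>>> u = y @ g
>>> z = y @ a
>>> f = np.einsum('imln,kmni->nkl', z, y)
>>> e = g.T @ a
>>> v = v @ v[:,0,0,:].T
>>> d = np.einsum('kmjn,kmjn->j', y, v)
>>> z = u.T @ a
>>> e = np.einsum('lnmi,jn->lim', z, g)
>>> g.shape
(3, 2)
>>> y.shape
(3, 11, 2, 3)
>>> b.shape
(7, 2, 11, 3)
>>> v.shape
(3, 11, 2, 3)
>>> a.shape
(3, 2)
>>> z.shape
(2, 2, 11, 2)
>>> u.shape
(3, 11, 2, 2)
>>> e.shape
(2, 2, 11)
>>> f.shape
(2, 3, 2)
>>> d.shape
(2,)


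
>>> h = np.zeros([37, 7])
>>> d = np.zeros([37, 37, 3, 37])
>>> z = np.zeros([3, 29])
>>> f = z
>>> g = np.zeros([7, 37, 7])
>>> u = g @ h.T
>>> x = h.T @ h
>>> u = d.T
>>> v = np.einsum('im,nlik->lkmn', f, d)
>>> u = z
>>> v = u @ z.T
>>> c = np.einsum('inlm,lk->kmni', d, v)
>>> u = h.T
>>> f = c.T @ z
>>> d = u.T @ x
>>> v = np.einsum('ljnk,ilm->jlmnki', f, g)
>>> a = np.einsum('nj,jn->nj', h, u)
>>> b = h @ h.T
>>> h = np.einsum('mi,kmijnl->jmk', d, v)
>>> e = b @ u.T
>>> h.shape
(37, 37, 37)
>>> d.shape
(37, 7)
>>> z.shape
(3, 29)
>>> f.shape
(37, 37, 37, 29)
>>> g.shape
(7, 37, 7)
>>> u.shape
(7, 37)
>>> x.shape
(7, 7)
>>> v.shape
(37, 37, 7, 37, 29, 7)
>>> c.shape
(3, 37, 37, 37)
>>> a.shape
(37, 7)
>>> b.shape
(37, 37)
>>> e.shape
(37, 7)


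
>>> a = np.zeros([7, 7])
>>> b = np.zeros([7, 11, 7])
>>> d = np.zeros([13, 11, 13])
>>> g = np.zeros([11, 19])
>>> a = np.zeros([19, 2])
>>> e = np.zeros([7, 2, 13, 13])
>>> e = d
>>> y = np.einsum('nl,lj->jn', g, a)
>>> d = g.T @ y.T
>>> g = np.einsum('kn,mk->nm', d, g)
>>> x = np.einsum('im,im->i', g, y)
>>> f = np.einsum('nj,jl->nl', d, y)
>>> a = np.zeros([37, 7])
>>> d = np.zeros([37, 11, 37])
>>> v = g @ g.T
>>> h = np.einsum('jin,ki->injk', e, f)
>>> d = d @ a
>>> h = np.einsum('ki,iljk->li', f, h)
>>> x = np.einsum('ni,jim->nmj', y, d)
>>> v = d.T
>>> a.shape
(37, 7)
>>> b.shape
(7, 11, 7)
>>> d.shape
(37, 11, 7)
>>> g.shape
(2, 11)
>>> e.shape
(13, 11, 13)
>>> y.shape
(2, 11)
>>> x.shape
(2, 7, 37)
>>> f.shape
(19, 11)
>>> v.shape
(7, 11, 37)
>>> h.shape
(13, 11)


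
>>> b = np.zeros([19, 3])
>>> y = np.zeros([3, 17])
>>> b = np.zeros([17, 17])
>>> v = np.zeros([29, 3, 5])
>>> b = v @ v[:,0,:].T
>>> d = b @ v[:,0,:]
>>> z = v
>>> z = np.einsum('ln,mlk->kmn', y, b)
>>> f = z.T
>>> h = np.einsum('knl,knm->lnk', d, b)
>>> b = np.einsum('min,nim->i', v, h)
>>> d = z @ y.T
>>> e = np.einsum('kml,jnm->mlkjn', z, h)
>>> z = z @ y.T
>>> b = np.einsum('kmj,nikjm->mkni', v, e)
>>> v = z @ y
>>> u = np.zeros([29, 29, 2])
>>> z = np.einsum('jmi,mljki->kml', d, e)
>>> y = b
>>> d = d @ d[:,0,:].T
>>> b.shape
(3, 29, 29, 17)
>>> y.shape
(3, 29, 29, 17)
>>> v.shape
(29, 29, 17)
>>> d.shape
(29, 29, 29)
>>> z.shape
(5, 29, 17)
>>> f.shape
(17, 29, 29)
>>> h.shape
(5, 3, 29)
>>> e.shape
(29, 17, 29, 5, 3)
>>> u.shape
(29, 29, 2)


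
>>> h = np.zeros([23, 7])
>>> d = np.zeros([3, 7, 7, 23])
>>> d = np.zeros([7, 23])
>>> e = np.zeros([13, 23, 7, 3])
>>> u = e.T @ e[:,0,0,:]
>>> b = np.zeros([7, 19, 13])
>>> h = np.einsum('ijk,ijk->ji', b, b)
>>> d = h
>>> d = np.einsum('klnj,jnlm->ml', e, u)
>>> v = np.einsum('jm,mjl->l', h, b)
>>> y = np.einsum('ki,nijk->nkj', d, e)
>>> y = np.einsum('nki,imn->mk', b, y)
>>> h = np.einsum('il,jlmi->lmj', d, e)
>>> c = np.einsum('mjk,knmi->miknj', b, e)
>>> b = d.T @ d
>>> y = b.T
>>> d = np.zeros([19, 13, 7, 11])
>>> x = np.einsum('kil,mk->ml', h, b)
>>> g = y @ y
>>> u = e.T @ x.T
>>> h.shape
(23, 7, 13)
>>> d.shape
(19, 13, 7, 11)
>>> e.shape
(13, 23, 7, 3)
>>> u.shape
(3, 7, 23, 23)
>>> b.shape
(23, 23)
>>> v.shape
(13,)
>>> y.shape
(23, 23)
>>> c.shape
(7, 3, 13, 23, 19)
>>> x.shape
(23, 13)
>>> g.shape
(23, 23)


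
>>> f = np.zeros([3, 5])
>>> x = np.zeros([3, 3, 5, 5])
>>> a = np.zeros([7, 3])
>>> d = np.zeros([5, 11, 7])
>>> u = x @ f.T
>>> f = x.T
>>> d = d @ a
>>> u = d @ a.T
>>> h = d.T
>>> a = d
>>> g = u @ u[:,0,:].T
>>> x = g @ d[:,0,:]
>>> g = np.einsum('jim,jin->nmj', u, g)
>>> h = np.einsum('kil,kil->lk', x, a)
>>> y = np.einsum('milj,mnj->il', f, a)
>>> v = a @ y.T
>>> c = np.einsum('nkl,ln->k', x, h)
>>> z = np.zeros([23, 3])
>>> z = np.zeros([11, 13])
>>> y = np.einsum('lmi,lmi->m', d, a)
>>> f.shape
(5, 5, 3, 3)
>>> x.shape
(5, 11, 3)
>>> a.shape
(5, 11, 3)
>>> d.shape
(5, 11, 3)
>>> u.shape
(5, 11, 7)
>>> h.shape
(3, 5)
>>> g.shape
(5, 7, 5)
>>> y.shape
(11,)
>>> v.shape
(5, 11, 5)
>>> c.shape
(11,)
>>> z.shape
(11, 13)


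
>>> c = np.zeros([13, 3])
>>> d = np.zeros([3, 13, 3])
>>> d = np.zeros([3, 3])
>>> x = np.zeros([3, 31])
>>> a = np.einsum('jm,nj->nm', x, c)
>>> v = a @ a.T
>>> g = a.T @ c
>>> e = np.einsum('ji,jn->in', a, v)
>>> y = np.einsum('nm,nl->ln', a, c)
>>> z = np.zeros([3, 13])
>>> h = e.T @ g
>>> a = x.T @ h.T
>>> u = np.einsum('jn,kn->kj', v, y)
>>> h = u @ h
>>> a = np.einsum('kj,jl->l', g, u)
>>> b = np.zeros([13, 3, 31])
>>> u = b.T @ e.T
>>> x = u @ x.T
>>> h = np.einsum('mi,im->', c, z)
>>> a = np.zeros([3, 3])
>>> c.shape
(13, 3)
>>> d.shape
(3, 3)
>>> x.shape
(31, 3, 3)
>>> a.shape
(3, 3)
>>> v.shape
(13, 13)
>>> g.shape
(31, 3)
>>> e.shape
(31, 13)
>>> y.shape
(3, 13)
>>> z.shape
(3, 13)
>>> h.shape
()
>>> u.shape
(31, 3, 31)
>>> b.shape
(13, 3, 31)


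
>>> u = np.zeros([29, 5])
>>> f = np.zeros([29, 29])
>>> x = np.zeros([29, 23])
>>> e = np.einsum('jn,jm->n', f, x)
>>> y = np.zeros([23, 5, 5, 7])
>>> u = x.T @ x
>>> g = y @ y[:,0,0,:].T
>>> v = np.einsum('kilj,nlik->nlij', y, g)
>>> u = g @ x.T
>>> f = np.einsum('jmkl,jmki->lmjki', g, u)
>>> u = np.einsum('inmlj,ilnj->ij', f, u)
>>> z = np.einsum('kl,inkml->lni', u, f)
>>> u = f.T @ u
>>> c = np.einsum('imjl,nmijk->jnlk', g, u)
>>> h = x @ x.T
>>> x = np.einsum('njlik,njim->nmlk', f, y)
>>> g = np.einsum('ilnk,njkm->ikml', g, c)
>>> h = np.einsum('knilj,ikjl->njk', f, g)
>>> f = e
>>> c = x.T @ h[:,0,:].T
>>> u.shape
(29, 5, 23, 5, 29)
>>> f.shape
(29,)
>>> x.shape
(23, 7, 23, 29)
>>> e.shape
(29,)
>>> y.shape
(23, 5, 5, 7)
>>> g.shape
(23, 23, 29, 5)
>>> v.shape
(23, 5, 5, 7)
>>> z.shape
(29, 5, 23)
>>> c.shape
(29, 23, 7, 5)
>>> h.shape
(5, 29, 23)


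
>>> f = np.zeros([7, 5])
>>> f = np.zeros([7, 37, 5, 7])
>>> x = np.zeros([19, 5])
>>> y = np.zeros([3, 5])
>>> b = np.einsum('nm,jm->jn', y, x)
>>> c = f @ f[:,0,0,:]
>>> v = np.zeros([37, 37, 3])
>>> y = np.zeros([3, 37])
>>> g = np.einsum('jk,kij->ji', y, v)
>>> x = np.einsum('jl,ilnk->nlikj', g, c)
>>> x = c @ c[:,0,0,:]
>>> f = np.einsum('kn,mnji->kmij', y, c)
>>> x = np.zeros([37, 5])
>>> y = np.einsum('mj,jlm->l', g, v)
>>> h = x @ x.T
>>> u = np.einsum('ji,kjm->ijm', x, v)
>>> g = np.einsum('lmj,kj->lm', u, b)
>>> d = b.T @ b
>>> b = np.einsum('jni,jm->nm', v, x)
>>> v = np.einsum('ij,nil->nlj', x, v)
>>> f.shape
(3, 7, 7, 5)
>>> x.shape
(37, 5)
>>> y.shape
(37,)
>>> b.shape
(37, 5)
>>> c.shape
(7, 37, 5, 7)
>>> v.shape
(37, 3, 5)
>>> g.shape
(5, 37)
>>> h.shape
(37, 37)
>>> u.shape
(5, 37, 3)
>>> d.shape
(3, 3)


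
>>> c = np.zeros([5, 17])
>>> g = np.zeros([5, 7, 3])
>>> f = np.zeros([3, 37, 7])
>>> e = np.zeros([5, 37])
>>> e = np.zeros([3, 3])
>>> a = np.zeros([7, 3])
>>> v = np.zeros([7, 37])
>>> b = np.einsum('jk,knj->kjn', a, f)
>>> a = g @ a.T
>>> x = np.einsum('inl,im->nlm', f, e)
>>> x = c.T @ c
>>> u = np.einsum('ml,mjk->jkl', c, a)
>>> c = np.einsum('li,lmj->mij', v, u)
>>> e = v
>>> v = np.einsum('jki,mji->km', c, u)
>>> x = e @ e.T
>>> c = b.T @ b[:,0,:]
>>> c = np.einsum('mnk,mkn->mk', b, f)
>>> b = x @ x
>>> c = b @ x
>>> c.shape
(7, 7)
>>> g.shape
(5, 7, 3)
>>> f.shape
(3, 37, 7)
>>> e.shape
(7, 37)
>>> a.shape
(5, 7, 7)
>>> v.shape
(37, 7)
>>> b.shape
(7, 7)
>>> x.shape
(7, 7)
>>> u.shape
(7, 7, 17)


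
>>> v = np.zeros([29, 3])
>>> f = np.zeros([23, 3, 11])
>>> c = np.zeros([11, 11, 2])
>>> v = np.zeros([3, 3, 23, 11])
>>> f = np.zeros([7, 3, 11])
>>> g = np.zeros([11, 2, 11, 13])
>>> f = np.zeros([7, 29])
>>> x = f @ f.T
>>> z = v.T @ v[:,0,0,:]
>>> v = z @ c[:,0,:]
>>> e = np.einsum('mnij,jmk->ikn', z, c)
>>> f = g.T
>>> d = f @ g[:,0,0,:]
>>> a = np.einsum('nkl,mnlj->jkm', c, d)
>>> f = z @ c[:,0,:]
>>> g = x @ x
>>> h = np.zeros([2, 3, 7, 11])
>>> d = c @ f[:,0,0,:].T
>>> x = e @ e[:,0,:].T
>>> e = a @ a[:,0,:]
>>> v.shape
(11, 23, 3, 2)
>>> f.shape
(11, 23, 3, 2)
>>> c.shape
(11, 11, 2)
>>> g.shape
(7, 7)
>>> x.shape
(3, 2, 3)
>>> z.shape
(11, 23, 3, 11)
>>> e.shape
(13, 11, 13)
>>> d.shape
(11, 11, 11)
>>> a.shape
(13, 11, 13)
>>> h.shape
(2, 3, 7, 11)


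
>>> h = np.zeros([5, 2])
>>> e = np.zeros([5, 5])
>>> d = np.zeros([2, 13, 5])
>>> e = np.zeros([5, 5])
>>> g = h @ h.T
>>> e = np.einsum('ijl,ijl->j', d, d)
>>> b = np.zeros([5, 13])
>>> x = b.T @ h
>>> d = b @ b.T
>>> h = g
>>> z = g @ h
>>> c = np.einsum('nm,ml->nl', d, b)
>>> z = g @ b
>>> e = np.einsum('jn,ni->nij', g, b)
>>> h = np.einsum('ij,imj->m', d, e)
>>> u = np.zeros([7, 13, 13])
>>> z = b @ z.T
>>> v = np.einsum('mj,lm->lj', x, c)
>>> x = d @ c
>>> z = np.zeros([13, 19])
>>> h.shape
(13,)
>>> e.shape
(5, 13, 5)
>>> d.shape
(5, 5)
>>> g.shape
(5, 5)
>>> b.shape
(5, 13)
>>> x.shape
(5, 13)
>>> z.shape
(13, 19)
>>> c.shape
(5, 13)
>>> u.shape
(7, 13, 13)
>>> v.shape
(5, 2)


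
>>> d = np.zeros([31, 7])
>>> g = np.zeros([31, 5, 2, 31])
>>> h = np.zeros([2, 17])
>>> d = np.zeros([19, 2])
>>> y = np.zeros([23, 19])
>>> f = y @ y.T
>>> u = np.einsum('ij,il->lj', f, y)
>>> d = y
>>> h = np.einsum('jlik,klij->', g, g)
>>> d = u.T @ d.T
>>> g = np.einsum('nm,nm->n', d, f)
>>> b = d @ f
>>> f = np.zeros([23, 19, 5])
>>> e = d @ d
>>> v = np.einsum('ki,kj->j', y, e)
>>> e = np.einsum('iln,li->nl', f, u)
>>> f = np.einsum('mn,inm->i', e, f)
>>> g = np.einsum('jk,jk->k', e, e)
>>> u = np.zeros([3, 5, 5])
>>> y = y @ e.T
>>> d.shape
(23, 23)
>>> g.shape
(19,)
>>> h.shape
()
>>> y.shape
(23, 5)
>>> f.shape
(23,)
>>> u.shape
(3, 5, 5)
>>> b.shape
(23, 23)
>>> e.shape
(5, 19)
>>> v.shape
(23,)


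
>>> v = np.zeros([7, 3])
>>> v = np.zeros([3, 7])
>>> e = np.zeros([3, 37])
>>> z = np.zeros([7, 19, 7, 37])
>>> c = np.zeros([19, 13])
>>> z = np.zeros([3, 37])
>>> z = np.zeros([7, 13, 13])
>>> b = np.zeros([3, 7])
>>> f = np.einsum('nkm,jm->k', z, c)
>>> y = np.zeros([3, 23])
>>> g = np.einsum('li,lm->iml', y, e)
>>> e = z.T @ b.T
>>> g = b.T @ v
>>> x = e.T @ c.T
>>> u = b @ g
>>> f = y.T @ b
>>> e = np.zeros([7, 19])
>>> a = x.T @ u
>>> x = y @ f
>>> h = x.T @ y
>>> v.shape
(3, 7)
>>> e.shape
(7, 19)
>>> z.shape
(7, 13, 13)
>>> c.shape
(19, 13)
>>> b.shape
(3, 7)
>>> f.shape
(23, 7)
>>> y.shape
(3, 23)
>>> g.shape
(7, 7)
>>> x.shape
(3, 7)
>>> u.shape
(3, 7)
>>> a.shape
(19, 13, 7)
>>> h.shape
(7, 23)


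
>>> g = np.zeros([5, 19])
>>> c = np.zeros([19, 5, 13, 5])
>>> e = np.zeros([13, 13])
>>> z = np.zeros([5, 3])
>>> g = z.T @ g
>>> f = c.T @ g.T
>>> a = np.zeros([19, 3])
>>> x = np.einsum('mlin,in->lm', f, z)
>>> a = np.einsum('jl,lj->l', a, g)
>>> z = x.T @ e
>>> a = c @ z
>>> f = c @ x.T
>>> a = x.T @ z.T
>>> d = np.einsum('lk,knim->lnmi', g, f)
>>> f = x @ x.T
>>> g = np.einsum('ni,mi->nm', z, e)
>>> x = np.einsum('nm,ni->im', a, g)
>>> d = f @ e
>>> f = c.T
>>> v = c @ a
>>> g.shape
(5, 13)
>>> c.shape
(19, 5, 13, 5)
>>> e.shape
(13, 13)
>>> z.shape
(5, 13)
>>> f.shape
(5, 13, 5, 19)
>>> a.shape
(5, 5)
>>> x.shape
(13, 5)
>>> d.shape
(13, 13)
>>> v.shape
(19, 5, 13, 5)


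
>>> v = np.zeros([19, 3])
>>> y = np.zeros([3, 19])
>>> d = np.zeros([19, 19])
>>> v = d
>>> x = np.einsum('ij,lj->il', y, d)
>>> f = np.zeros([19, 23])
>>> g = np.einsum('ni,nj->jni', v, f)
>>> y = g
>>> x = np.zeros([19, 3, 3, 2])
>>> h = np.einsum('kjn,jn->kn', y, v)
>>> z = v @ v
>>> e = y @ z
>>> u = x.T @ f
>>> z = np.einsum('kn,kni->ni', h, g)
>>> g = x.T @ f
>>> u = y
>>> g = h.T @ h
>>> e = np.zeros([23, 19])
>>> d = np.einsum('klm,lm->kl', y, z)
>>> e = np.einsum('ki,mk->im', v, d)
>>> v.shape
(19, 19)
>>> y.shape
(23, 19, 19)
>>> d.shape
(23, 19)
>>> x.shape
(19, 3, 3, 2)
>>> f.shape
(19, 23)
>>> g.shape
(19, 19)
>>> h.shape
(23, 19)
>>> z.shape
(19, 19)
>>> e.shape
(19, 23)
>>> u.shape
(23, 19, 19)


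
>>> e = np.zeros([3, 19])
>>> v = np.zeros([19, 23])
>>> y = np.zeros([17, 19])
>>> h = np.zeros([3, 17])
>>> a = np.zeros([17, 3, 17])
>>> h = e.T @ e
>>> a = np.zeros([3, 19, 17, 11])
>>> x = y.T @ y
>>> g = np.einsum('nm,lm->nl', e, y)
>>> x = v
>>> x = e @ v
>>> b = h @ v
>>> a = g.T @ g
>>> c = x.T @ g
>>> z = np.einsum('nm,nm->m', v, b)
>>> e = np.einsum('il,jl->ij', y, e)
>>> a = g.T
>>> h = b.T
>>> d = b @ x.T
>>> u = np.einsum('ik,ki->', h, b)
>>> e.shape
(17, 3)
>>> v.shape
(19, 23)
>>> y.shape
(17, 19)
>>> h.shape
(23, 19)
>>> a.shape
(17, 3)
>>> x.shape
(3, 23)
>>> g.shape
(3, 17)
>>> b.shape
(19, 23)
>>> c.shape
(23, 17)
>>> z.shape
(23,)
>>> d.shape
(19, 3)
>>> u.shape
()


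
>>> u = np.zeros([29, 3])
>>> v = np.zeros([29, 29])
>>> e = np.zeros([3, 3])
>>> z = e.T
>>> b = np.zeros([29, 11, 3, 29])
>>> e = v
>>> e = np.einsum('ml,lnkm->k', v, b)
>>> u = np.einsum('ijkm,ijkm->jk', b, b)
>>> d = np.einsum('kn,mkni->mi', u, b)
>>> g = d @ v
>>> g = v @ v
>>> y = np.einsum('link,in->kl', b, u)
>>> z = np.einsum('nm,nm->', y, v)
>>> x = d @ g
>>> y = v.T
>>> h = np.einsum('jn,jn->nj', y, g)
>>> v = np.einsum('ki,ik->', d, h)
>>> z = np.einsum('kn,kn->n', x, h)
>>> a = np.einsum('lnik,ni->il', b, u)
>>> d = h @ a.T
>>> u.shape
(11, 3)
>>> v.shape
()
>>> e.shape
(3,)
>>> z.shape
(29,)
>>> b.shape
(29, 11, 3, 29)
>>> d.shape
(29, 3)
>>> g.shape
(29, 29)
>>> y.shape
(29, 29)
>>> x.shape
(29, 29)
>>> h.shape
(29, 29)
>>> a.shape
(3, 29)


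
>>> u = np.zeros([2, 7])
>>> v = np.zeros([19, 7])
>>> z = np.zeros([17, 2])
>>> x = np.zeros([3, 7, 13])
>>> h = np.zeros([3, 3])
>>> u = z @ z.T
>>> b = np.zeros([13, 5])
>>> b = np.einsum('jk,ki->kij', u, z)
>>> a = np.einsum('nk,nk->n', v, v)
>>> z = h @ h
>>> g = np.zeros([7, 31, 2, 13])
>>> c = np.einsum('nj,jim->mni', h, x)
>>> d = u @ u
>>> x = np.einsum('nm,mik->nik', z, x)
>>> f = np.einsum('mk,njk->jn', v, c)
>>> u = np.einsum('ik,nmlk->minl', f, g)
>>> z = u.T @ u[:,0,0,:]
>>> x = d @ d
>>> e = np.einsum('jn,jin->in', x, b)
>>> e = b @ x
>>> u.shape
(31, 3, 7, 2)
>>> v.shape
(19, 7)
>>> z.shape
(2, 7, 3, 2)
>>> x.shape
(17, 17)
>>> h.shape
(3, 3)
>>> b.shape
(17, 2, 17)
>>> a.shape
(19,)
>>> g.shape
(7, 31, 2, 13)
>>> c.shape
(13, 3, 7)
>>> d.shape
(17, 17)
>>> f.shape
(3, 13)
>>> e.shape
(17, 2, 17)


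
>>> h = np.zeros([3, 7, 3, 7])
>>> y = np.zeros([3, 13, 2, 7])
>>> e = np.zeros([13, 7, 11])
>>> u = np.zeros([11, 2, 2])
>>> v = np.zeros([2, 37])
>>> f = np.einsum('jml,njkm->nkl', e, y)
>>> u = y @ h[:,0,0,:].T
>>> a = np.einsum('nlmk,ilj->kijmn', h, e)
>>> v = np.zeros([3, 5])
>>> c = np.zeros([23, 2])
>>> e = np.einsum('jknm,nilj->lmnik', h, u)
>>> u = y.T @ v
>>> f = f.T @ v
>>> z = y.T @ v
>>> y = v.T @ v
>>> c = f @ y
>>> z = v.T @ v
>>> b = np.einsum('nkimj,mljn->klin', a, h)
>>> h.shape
(3, 7, 3, 7)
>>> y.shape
(5, 5)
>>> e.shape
(2, 7, 3, 13, 7)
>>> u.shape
(7, 2, 13, 5)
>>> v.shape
(3, 5)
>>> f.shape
(11, 2, 5)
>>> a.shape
(7, 13, 11, 3, 3)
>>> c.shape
(11, 2, 5)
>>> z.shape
(5, 5)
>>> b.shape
(13, 7, 11, 7)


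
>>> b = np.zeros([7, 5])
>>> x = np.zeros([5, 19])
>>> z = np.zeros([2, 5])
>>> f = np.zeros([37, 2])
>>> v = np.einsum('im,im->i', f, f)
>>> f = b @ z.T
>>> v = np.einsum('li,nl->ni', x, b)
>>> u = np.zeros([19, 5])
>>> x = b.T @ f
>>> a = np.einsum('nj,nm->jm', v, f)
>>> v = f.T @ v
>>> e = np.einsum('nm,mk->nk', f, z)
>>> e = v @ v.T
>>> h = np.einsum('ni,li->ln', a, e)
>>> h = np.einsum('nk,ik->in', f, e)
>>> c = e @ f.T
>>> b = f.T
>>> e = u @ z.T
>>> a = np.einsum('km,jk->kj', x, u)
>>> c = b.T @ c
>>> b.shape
(2, 7)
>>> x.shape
(5, 2)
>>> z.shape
(2, 5)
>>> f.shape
(7, 2)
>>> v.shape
(2, 19)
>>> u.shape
(19, 5)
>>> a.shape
(5, 19)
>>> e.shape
(19, 2)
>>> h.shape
(2, 7)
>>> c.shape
(7, 7)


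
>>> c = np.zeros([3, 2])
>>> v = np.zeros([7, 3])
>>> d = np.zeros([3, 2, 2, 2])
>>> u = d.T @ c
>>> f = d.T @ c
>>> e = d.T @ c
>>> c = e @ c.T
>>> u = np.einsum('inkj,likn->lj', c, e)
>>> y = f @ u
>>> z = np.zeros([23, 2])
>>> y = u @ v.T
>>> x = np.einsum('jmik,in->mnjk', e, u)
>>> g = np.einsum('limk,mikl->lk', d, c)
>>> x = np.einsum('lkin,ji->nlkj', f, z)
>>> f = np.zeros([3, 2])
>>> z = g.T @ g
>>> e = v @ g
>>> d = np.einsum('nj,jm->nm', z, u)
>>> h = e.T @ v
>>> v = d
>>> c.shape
(2, 2, 2, 3)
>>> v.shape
(2, 3)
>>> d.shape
(2, 3)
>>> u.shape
(2, 3)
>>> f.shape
(3, 2)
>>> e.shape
(7, 2)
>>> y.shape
(2, 7)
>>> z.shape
(2, 2)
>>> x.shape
(2, 2, 2, 23)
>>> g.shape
(3, 2)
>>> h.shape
(2, 3)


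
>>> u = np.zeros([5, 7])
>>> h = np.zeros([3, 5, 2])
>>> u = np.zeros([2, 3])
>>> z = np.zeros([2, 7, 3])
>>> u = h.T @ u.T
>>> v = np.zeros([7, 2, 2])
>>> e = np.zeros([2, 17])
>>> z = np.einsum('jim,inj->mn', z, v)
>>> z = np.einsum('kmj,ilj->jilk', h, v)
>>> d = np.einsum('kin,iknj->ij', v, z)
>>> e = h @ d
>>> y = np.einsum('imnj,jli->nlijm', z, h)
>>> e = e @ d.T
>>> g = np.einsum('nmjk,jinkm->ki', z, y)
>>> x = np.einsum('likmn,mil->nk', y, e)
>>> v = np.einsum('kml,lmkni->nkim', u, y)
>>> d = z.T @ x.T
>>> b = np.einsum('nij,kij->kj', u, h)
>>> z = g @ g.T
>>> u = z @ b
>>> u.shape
(3, 2)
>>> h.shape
(3, 5, 2)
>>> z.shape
(3, 3)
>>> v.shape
(3, 2, 7, 5)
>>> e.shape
(3, 5, 2)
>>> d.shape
(3, 2, 7, 7)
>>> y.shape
(2, 5, 2, 3, 7)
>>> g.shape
(3, 5)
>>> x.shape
(7, 2)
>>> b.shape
(3, 2)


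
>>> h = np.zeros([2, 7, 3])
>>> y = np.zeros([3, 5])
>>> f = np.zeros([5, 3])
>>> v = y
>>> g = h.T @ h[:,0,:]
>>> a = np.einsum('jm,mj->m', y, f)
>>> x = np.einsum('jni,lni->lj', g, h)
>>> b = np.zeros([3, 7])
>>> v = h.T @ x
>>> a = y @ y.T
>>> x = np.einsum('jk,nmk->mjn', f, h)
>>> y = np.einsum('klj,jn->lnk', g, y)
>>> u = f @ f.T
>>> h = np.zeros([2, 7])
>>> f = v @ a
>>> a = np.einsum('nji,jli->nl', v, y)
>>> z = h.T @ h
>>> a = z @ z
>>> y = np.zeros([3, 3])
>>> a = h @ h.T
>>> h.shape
(2, 7)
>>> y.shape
(3, 3)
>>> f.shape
(3, 7, 3)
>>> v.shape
(3, 7, 3)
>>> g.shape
(3, 7, 3)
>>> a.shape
(2, 2)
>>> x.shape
(7, 5, 2)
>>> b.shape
(3, 7)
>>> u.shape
(5, 5)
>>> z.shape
(7, 7)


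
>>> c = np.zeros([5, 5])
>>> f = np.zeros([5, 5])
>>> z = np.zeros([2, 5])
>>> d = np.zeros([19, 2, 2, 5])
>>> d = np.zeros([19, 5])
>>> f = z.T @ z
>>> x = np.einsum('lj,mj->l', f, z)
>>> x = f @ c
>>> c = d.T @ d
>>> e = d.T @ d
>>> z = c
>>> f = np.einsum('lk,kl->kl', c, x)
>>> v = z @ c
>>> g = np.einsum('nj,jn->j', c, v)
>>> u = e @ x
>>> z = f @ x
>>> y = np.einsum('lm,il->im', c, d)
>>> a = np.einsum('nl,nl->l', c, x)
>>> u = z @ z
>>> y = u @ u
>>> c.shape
(5, 5)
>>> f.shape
(5, 5)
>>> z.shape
(5, 5)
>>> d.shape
(19, 5)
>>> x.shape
(5, 5)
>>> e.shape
(5, 5)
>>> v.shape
(5, 5)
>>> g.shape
(5,)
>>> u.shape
(5, 5)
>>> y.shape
(5, 5)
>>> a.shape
(5,)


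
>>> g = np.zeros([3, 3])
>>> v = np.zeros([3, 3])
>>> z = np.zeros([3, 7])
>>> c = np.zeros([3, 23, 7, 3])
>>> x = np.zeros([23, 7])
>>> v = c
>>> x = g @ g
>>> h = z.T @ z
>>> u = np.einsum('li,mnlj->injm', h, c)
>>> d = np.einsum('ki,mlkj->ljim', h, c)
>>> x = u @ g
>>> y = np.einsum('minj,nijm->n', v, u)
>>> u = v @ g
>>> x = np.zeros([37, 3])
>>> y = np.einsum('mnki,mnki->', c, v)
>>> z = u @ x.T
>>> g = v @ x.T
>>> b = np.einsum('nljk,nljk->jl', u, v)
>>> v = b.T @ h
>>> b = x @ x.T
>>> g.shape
(3, 23, 7, 37)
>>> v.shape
(23, 7)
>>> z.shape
(3, 23, 7, 37)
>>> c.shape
(3, 23, 7, 3)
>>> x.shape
(37, 3)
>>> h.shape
(7, 7)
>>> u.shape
(3, 23, 7, 3)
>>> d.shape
(23, 3, 7, 3)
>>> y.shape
()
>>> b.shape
(37, 37)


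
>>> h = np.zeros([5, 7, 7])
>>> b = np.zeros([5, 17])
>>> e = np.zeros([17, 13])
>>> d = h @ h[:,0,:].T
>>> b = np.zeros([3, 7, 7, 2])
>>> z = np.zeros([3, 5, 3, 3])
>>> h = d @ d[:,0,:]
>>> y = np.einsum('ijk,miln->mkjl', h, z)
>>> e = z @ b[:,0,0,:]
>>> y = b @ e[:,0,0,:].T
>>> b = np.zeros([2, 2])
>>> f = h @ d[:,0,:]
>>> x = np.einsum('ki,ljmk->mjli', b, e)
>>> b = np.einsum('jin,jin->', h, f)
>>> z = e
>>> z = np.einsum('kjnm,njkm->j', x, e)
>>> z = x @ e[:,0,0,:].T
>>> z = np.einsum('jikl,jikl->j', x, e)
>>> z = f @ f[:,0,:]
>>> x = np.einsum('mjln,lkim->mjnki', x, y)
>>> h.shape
(5, 7, 5)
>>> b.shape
()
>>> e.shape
(3, 5, 3, 2)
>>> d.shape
(5, 7, 5)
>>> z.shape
(5, 7, 5)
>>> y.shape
(3, 7, 7, 3)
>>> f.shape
(5, 7, 5)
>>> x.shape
(3, 5, 2, 7, 7)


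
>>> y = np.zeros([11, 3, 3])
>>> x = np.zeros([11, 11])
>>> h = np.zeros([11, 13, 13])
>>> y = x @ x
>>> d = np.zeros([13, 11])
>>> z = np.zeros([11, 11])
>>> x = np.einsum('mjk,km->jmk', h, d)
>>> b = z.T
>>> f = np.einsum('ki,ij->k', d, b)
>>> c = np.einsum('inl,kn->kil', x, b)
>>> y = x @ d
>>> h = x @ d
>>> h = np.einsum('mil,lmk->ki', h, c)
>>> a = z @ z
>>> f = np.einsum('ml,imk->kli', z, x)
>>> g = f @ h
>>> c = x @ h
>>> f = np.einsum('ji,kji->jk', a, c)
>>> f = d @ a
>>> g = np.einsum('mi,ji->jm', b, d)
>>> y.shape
(13, 11, 11)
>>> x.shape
(13, 11, 13)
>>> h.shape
(13, 11)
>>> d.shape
(13, 11)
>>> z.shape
(11, 11)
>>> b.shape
(11, 11)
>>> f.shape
(13, 11)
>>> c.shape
(13, 11, 11)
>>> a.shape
(11, 11)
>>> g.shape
(13, 11)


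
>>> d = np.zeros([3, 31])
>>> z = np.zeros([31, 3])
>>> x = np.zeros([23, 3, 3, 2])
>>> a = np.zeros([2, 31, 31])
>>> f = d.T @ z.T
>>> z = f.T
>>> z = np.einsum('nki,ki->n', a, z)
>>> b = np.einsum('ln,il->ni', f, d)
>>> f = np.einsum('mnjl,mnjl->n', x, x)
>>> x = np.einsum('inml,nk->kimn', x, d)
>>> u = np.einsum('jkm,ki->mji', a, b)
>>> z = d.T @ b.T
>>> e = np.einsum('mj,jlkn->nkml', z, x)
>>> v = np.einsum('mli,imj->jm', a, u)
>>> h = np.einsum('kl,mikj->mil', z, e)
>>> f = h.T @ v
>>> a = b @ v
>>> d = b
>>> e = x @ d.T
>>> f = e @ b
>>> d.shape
(31, 3)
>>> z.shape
(31, 31)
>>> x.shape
(31, 23, 3, 3)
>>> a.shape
(31, 2)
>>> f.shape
(31, 23, 3, 3)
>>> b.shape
(31, 3)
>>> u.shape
(31, 2, 3)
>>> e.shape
(31, 23, 3, 31)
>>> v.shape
(3, 2)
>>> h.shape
(3, 3, 31)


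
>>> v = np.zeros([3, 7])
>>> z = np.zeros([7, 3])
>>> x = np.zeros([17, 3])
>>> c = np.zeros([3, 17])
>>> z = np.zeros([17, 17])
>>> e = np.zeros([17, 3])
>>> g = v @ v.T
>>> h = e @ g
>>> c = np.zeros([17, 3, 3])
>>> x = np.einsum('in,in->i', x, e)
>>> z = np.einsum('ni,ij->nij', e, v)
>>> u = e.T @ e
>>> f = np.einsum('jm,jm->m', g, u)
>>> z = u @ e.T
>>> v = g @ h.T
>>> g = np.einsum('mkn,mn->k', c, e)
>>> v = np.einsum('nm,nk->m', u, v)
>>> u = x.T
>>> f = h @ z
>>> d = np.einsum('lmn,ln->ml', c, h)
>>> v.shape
(3,)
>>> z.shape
(3, 17)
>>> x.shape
(17,)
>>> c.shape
(17, 3, 3)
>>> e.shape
(17, 3)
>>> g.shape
(3,)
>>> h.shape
(17, 3)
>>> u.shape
(17,)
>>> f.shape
(17, 17)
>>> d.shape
(3, 17)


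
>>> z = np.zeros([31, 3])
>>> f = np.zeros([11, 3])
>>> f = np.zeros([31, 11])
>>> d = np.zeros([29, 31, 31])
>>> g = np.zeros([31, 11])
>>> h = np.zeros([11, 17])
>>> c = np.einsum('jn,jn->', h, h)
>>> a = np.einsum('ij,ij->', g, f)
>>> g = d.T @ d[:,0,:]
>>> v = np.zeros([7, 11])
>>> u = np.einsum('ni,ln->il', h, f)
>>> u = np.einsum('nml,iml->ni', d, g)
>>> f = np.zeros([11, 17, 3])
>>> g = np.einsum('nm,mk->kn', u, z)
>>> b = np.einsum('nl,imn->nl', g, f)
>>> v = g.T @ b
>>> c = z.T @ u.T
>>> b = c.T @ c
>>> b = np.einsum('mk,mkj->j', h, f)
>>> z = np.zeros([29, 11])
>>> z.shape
(29, 11)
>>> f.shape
(11, 17, 3)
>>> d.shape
(29, 31, 31)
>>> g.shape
(3, 29)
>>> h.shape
(11, 17)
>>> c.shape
(3, 29)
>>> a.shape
()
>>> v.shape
(29, 29)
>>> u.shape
(29, 31)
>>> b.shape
(3,)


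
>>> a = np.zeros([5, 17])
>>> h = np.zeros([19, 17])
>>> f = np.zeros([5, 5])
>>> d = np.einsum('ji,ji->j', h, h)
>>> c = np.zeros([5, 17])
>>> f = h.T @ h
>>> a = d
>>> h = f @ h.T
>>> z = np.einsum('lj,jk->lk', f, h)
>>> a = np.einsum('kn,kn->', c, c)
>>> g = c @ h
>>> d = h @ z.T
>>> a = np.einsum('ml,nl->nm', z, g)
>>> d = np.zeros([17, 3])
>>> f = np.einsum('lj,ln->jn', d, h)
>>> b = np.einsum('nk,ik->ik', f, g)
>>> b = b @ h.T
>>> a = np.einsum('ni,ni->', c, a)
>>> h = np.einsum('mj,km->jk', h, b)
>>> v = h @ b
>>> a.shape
()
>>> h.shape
(19, 5)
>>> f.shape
(3, 19)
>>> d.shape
(17, 3)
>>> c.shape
(5, 17)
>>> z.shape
(17, 19)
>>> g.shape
(5, 19)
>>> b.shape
(5, 17)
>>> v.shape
(19, 17)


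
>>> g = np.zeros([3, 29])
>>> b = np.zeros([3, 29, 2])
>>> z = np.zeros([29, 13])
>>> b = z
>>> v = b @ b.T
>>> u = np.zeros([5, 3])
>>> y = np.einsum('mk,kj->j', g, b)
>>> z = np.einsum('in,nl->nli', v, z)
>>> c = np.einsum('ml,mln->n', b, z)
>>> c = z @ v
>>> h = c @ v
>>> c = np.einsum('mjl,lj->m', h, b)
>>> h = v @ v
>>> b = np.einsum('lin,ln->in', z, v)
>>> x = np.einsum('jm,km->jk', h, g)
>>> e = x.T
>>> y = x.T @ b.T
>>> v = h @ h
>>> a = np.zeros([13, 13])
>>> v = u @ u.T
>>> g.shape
(3, 29)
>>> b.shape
(13, 29)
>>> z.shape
(29, 13, 29)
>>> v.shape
(5, 5)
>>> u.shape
(5, 3)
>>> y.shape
(3, 13)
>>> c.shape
(29,)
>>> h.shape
(29, 29)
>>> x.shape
(29, 3)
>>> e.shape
(3, 29)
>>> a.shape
(13, 13)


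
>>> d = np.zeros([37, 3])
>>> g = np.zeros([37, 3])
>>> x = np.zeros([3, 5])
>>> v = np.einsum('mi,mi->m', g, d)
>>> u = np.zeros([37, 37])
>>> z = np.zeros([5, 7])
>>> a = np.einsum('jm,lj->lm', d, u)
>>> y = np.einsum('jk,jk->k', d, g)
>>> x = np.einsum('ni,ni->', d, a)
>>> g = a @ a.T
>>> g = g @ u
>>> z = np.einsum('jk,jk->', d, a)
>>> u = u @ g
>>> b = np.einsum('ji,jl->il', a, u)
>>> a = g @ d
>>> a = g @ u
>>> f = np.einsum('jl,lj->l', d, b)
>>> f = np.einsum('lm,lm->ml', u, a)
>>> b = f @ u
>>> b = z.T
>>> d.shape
(37, 3)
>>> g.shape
(37, 37)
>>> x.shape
()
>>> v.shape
(37,)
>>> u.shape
(37, 37)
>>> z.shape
()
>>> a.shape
(37, 37)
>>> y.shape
(3,)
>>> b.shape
()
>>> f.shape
(37, 37)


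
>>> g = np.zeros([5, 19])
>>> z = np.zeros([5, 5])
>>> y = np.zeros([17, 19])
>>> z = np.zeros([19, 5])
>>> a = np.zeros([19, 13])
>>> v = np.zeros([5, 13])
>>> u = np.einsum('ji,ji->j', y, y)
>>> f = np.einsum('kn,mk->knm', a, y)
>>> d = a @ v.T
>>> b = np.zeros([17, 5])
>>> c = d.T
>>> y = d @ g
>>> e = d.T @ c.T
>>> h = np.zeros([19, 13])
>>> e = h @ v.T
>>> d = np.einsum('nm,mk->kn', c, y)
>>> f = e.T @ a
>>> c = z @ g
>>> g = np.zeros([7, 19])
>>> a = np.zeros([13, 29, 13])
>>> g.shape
(7, 19)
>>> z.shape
(19, 5)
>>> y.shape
(19, 19)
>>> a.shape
(13, 29, 13)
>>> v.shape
(5, 13)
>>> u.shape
(17,)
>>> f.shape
(5, 13)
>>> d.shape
(19, 5)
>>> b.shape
(17, 5)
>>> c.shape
(19, 19)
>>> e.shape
(19, 5)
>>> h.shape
(19, 13)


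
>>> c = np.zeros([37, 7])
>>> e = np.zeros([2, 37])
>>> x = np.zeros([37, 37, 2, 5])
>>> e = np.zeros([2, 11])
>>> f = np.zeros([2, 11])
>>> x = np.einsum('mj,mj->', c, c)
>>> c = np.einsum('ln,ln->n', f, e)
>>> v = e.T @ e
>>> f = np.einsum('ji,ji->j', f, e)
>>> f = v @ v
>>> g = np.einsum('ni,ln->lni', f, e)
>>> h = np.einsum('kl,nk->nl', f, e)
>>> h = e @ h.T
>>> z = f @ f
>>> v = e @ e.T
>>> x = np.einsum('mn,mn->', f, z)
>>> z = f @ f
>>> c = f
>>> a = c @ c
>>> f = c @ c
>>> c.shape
(11, 11)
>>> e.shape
(2, 11)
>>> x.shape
()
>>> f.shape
(11, 11)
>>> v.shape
(2, 2)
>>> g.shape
(2, 11, 11)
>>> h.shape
(2, 2)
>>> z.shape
(11, 11)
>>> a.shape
(11, 11)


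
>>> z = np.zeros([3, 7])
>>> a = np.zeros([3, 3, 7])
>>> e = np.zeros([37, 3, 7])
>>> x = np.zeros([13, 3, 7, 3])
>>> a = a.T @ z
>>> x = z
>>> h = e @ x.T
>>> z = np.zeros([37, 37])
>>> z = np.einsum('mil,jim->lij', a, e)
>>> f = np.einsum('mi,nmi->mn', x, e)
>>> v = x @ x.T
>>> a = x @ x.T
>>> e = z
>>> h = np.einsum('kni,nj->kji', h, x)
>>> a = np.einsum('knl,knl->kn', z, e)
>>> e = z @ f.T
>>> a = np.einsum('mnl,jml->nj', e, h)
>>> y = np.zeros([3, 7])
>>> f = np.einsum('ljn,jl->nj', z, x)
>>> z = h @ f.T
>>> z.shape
(37, 7, 37)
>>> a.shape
(3, 37)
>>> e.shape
(7, 3, 3)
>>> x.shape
(3, 7)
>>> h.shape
(37, 7, 3)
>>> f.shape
(37, 3)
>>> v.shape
(3, 3)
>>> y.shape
(3, 7)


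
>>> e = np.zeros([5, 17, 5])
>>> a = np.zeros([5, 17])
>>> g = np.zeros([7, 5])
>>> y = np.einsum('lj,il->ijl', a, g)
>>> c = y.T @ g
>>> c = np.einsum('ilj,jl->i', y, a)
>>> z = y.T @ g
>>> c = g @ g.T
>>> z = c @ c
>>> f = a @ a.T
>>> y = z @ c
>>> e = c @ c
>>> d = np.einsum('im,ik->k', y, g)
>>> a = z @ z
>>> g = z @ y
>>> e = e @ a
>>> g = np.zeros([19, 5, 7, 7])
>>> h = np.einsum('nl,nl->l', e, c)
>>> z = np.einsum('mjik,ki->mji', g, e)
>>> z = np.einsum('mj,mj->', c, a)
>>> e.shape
(7, 7)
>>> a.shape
(7, 7)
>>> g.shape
(19, 5, 7, 7)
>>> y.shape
(7, 7)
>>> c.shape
(7, 7)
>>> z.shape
()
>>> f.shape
(5, 5)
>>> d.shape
(5,)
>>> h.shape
(7,)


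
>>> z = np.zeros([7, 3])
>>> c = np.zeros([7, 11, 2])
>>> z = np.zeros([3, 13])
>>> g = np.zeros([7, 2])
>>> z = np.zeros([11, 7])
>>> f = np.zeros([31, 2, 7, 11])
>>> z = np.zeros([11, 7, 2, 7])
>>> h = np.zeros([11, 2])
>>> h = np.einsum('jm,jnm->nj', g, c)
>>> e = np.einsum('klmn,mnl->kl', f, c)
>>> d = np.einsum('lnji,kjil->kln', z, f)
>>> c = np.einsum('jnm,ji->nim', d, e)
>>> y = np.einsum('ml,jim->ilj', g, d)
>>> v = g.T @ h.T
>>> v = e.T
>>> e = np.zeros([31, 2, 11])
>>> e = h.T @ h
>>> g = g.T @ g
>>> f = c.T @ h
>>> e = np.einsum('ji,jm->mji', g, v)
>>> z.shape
(11, 7, 2, 7)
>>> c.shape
(11, 2, 7)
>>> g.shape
(2, 2)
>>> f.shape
(7, 2, 7)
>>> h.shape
(11, 7)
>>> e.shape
(31, 2, 2)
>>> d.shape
(31, 11, 7)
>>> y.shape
(11, 2, 31)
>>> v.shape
(2, 31)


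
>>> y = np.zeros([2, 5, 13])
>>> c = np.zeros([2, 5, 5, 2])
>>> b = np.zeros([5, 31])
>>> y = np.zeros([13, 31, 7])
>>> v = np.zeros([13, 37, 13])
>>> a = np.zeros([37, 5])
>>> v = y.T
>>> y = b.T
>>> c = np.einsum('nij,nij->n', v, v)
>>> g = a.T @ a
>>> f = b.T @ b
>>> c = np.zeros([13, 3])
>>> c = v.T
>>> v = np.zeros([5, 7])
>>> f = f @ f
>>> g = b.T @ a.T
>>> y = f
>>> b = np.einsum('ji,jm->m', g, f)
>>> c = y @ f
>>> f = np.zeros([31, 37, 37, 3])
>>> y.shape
(31, 31)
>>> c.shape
(31, 31)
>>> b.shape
(31,)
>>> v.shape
(5, 7)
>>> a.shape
(37, 5)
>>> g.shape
(31, 37)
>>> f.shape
(31, 37, 37, 3)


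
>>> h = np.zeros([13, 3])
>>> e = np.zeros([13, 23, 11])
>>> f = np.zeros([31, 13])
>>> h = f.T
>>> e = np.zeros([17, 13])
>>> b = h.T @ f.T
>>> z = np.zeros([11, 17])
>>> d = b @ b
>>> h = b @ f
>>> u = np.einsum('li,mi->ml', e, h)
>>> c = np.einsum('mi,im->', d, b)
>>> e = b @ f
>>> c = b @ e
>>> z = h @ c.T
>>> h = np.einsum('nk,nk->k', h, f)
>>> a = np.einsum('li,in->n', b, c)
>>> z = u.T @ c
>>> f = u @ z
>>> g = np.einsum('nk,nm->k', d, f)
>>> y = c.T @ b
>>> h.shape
(13,)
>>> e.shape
(31, 13)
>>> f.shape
(31, 13)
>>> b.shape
(31, 31)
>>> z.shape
(17, 13)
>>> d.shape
(31, 31)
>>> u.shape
(31, 17)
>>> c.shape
(31, 13)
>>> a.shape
(13,)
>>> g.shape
(31,)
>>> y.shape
(13, 31)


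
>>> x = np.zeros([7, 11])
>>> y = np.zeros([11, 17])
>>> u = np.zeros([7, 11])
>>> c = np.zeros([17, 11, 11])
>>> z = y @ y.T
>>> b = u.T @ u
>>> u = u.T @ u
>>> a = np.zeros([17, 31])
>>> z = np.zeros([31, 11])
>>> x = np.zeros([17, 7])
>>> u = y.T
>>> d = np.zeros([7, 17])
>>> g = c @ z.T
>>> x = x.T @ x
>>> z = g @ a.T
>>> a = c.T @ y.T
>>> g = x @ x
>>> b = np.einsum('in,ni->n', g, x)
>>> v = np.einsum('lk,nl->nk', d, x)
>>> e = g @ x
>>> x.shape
(7, 7)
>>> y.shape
(11, 17)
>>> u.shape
(17, 11)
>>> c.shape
(17, 11, 11)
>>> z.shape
(17, 11, 17)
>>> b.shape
(7,)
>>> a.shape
(11, 11, 11)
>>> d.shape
(7, 17)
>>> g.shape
(7, 7)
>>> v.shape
(7, 17)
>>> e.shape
(7, 7)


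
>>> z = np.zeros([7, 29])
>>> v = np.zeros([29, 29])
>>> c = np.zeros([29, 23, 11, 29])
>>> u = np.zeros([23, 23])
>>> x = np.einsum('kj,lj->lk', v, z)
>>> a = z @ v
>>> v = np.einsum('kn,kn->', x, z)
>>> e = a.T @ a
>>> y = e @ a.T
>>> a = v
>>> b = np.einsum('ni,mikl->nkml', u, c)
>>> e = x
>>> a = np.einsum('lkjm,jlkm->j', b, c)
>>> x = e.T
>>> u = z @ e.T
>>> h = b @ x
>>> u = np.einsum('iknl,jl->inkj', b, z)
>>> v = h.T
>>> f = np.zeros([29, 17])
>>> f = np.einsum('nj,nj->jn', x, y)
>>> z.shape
(7, 29)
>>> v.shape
(7, 29, 11, 23)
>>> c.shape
(29, 23, 11, 29)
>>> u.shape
(23, 29, 11, 7)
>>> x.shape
(29, 7)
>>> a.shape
(29,)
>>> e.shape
(7, 29)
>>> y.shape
(29, 7)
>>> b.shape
(23, 11, 29, 29)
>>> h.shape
(23, 11, 29, 7)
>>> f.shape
(7, 29)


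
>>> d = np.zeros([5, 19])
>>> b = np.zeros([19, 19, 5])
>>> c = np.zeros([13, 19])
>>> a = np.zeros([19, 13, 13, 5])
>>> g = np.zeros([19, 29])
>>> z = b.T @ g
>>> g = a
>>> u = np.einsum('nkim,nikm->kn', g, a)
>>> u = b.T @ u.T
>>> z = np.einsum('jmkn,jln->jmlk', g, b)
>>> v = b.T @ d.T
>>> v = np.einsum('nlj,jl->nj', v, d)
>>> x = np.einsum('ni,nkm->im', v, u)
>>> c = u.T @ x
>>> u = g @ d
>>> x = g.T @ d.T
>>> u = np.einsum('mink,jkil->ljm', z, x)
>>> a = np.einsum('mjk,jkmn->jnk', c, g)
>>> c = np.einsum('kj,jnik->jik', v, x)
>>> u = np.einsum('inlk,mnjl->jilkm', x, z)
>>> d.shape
(5, 19)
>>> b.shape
(19, 19, 5)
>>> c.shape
(5, 13, 5)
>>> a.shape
(19, 5, 13)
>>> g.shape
(19, 13, 13, 5)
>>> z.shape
(19, 13, 19, 13)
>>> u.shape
(19, 5, 13, 5, 19)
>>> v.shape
(5, 5)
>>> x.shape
(5, 13, 13, 5)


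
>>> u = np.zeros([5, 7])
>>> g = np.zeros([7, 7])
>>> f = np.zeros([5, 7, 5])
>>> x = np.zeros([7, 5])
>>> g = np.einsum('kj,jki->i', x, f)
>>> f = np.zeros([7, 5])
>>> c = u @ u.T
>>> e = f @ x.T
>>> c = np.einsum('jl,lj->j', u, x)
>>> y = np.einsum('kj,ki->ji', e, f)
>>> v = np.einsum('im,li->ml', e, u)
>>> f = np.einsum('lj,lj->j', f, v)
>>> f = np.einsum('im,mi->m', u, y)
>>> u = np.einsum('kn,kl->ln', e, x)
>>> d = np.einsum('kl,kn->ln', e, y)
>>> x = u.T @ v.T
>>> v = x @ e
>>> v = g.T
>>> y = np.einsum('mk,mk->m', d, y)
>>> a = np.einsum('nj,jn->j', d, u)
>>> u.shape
(5, 7)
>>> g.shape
(5,)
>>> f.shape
(7,)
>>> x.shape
(7, 7)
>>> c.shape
(5,)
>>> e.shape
(7, 7)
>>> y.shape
(7,)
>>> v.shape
(5,)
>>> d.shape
(7, 5)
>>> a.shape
(5,)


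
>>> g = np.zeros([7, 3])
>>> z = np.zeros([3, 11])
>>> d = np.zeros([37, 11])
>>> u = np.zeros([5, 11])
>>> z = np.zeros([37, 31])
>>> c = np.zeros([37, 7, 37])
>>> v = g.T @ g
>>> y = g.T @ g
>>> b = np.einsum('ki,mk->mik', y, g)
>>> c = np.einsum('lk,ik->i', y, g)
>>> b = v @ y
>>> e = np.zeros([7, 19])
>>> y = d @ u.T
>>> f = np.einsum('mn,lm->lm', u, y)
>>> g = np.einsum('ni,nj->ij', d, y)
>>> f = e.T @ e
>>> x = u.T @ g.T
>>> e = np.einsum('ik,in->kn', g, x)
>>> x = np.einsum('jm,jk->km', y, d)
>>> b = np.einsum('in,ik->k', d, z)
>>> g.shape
(11, 5)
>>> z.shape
(37, 31)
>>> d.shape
(37, 11)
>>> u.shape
(5, 11)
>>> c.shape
(7,)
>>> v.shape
(3, 3)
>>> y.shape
(37, 5)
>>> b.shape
(31,)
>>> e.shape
(5, 11)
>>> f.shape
(19, 19)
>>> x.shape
(11, 5)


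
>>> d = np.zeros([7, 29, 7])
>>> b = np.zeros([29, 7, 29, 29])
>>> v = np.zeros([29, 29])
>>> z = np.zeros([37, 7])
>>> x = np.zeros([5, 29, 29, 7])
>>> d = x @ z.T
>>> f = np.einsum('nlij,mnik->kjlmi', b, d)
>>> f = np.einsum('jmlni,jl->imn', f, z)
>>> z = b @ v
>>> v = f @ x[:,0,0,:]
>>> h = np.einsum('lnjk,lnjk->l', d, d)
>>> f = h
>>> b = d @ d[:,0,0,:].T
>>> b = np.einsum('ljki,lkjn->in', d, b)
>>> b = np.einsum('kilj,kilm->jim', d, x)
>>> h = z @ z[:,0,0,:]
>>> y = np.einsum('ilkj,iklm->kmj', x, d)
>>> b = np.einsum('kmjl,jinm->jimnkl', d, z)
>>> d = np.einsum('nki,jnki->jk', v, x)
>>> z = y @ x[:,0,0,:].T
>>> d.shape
(5, 29)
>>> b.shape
(29, 7, 29, 29, 5, 37)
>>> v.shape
(29, 29, 7)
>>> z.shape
(29, 37, 5)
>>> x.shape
(5, 29, 29, 7)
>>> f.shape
(5,)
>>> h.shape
(29, 7, 29, 29)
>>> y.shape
(29, 37, 7)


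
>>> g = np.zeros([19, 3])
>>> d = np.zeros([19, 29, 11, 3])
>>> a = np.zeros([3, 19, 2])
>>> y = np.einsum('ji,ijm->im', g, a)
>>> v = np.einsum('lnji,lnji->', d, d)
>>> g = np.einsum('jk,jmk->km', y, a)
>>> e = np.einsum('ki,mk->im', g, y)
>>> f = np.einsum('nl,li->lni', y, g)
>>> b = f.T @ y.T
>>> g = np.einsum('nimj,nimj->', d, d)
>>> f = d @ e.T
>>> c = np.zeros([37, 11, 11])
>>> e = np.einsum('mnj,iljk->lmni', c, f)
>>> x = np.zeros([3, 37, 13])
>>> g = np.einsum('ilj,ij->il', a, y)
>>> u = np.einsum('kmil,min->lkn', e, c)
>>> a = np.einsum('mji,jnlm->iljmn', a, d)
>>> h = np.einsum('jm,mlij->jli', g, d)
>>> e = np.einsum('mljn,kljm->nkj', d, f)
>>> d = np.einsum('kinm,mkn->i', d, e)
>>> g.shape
(3, 19)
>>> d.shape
(29,)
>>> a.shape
(2, 11, 19, 3, 29)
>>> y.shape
(3, 2)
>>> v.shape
()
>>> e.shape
(3, 19, 11)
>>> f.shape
(19, 29, 11, 19)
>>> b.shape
(19, 3, 3)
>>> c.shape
(37, 11, 11)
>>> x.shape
(3, 37, 13)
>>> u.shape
(19, 29, 11)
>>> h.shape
(3, 29, 11)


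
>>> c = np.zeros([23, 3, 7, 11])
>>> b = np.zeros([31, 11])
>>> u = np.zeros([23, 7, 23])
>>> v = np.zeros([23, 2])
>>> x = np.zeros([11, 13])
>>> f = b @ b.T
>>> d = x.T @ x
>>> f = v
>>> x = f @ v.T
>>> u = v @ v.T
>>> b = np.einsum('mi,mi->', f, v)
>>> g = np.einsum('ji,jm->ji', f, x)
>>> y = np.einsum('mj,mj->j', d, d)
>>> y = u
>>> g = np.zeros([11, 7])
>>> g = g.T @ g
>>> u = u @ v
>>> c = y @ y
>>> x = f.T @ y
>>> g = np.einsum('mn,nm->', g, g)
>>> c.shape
(23, 23)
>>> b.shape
()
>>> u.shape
(23, 2)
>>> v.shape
(23, 2)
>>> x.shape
(2, 23)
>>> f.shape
(23, 2)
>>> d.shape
(13, 13)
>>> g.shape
()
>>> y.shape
(23, 23)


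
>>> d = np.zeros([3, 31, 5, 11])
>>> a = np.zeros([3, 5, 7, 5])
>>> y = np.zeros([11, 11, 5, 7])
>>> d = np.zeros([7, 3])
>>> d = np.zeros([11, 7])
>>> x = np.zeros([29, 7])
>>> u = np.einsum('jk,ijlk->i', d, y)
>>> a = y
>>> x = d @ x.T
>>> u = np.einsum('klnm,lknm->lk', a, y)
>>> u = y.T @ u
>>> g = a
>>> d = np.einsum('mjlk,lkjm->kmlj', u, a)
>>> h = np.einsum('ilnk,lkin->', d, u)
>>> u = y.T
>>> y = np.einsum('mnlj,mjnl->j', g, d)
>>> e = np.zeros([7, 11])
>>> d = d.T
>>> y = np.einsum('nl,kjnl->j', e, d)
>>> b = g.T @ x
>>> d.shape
(5, 11, 7, 11)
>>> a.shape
(11, 11, 5, 7)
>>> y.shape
(11,)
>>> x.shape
(11, 29)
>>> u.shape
(7, 5, 11, 11)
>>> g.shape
(11, 11, 5, 7)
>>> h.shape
()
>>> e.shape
(7, 11)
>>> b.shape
(7, 5, 11, 29)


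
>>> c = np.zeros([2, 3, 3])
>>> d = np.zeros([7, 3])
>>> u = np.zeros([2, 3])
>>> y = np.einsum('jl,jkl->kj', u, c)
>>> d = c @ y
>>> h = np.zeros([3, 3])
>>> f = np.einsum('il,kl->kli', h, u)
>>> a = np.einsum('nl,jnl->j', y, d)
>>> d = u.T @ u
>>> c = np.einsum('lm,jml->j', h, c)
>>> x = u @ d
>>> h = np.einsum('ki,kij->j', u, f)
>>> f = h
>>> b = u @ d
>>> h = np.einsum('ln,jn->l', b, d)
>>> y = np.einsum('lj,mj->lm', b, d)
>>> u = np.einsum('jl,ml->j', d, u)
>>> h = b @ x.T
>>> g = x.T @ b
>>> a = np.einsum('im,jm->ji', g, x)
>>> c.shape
(2,)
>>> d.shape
(3, 3)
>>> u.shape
(3,)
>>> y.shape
(2, 3)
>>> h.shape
(2, 2)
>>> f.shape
(3,)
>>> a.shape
(2, 3)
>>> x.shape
(2, 3)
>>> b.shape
(2, 3)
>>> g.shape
(3, 3)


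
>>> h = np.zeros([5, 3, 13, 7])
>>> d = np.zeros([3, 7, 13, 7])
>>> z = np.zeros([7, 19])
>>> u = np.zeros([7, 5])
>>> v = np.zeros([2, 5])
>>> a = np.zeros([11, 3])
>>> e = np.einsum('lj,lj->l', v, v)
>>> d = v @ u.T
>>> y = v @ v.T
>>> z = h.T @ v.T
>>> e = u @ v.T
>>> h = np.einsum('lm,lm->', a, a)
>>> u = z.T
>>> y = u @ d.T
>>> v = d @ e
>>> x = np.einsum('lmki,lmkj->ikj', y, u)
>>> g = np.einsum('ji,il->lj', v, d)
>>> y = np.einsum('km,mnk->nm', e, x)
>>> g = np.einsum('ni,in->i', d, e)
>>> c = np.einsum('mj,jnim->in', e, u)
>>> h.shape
()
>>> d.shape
(2, 7)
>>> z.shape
(7, 13, 3, 2)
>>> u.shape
(2, 3, 13, 7)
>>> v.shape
(2, 2)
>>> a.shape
(11, 3)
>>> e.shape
(7, 2)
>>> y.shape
(13, 2)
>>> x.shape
(2, 13, 7)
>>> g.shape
(7,)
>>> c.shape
(13, 3)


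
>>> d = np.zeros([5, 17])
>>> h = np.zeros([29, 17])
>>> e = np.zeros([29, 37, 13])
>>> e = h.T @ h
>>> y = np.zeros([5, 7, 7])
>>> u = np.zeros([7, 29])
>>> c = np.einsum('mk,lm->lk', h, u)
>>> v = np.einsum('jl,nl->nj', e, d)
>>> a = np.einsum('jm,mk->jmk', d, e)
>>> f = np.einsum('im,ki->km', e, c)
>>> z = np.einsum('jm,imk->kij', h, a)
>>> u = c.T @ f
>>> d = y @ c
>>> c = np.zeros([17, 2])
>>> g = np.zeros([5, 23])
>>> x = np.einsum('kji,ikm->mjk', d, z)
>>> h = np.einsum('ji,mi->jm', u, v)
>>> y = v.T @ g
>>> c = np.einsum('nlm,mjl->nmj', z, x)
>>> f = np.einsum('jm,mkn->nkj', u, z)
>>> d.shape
(5, 7, 17)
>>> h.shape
(17, 5)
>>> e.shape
(17, 17)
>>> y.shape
(17, 23)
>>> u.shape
(17, 17)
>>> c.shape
(17, 29, 7)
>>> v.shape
(5, 17)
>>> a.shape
(5, 17, 17)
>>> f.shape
(29, 5, 17)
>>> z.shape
(17, 5, 29)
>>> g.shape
(5, 23)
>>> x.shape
(29, 7, 5)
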